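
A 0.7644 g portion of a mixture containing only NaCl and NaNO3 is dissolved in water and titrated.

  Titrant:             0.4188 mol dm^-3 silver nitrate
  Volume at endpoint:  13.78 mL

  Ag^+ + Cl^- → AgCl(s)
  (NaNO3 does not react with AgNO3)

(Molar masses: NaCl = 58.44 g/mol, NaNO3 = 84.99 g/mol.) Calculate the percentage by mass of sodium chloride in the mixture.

44.12 %

n(AgNO3) = 0.01378 × 0.4188 = 5.771 × 10^-3 mol
Let x = n(NaCl), y = n(NaNO3).
Titrant: 1x = 5.771 × 10^-3;  mass: 58.44x + 84.99y = 0.7644
Solving, x = 5.771 × 10^-3 mol, y = 5.026 × 10^-3 mol
mass of NaCl = 5.771 × 10^-3 × 58.44 = 0.3373 g
% NaCl = 0.3373 / 0.7644 × 100 = 44.12 %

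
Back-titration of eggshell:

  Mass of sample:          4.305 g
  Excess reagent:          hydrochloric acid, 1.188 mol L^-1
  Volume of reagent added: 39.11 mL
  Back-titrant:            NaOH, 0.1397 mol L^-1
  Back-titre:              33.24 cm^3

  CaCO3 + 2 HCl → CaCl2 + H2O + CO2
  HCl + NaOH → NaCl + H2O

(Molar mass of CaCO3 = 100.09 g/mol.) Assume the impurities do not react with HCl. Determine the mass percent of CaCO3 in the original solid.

48.61 %

n(HCl) added = 0.03911 × 1.188 = 0.04646 mol
n(NaOH) used in back-titration = 0.03324 × 0.1397 = 4.644 × 10^-3 mol
n(HCl) left over = 4.644 × 10^-3 mol (1:1 ratio)
n(HCl) consumed by analyte = 0.04646 − 4.644 × 10^-3 = 0.04182 mol
From the 1:2 ratio, n(CaCO3) = 1/2 × 0.04182 = 0.02091 mol
mass of CaCO3 = 0.02091 × 100.09 = 2.093 g
% CaCO3 = 2.093 / 4.305 × 100 = 48.61 %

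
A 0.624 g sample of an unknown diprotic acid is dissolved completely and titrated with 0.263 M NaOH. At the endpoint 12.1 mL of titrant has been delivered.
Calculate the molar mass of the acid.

392 g/mol

n(NaOH) = 0.0121 L × 0.263 mol/L = 3.18 × 10^-3 mol
From the 1:2 ratio, n(H2A) = 1/2 × 3.18 × 10^-3 = 1.59 × 10^-3 mol
M = m / n = 0.624 g / 1.59 × 10^-3 mol = 392 g/mol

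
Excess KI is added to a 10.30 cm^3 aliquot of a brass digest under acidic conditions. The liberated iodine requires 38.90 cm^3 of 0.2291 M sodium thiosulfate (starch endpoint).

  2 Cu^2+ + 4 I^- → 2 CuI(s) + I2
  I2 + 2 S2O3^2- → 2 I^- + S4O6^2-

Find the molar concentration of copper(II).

n(S2O3^2-) = 0.03890 × 0.2291 = 8.912 × 10^-3 mol
n(I2) = n(S2O3^2-)/2 = 4.456 × 10^-3 mol
From the 2:1 ratio, n(Cu2+) in the aliquot = 2/1 × 4.456 × 10^-3 = 8.912 × 10^-3 mol
[Cu2+] = 8.912 × 10^-3 / 0.01030 = 0.8652 mol/L

0.8652 M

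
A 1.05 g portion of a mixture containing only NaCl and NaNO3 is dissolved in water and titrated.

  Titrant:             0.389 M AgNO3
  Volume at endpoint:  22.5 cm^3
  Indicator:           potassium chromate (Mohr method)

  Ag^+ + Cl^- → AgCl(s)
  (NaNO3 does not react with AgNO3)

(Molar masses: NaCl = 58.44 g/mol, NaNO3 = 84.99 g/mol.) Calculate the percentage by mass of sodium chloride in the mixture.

n(AgNO3) = 0.0225 × 0.389 = 8.75 × 10^-3 mol
Let x = n(NaCl), y = n(NaNO3).
Titrant: 1x = 8.75 × 10^-3;  mass: 58.44x + 84.99y = 1.05
Solving, x = 8.75 × 10^-3 mol, y = 6.34 × 10^-3 mol
mass of NaCl = 8.75 × 10^-3 × 58.44 = 0.511 g
% NaCl = 0.511 / 1.05 × 100 = 48.7 %

48.7 %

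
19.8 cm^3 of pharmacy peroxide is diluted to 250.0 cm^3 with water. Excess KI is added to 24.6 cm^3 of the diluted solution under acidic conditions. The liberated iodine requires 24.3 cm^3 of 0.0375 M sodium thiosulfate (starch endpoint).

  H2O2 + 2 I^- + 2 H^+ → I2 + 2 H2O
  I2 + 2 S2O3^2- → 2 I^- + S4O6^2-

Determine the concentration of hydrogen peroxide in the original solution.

n(S2O3^2-) = 0.0243 × 0.0375 = 9.11 × 10^-4 mol
n(I2) = n(S2O3^2-)/2 = 4.56 × 10^-4 mol
n(H2O2) in the aliquot = 4.56 × 10^-4 mol (1:1 ratio)
[H2O2]_dilute = 4.56 × 10^-4 / 0.0246 = 0.0185 mol/L
[H2O2]_original = 0.0185 × 250.0/19.8 = 0.234 mol/L

0.234 M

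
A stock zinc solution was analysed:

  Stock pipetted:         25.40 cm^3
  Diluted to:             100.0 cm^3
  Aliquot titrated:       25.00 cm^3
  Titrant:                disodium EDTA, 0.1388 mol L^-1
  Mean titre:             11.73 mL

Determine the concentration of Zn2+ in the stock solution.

Zn^2+ + EDTA^4- → [Zn(EDTA)]^2-
n(EDTA) = 0.01173 × 0.1388 = 1.628 × 10^-3 mol
n(Zn2+) in the aliquot = 1.628 × 10^-3 mol (1:1 ratio)
[Zn2+]_dilute = 1.628 × 10^-3 / 0.02500 = 0.06512 mol/L
Dilution factor = 100.0 / 25.40 = 3.937
[Zn2+]_stock = 0.06512 × 3.937 = 0.2564 mol/L

0.2564 mol/L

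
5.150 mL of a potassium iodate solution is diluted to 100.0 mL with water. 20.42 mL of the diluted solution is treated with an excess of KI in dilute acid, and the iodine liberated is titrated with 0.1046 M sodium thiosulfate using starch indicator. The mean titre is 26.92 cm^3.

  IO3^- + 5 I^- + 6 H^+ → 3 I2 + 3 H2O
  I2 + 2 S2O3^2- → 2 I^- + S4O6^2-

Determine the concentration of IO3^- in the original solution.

n(S2O3^2-) = 0.02692 × 0.1046 = 2.816 × 10^-3 mol
n(I2) = n(S2O3^2-)/2 = 1.408 × 10^-3 mol
From the 1:3 ratio, n(IO3^-) in the aliquot = 1/3 × 1.408 × 10^-3 = 4.693 × 10^-4 mol
[IO3^-]_dilute = 4.693 × 10^-4 / 0.02042 = 0.02298 mol/L
[IO3^-]_original = 0.02298 × 100.0/5.150 = 0.4463 mol/L

0.4463 M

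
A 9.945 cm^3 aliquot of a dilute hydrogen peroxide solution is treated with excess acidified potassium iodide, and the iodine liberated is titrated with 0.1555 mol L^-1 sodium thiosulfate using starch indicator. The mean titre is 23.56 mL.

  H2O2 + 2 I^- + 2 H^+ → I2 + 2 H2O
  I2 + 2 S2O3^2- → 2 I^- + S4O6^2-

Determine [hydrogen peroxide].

n(S2O3^2-) = 0.02356 × 0.1555 = 3.664 × 10^-3 mol
n(I2) = n(S2O3^2-)/2 = 1.832 × 10^-3 mol
n(H2O2) in the aliquot = 1.832 × 10^-3 mol (1:1 ratio)
[H2O2] = 1.832 × 10^-3 / 0.009945 = 0.1842 mol/L

0.1842 mol/L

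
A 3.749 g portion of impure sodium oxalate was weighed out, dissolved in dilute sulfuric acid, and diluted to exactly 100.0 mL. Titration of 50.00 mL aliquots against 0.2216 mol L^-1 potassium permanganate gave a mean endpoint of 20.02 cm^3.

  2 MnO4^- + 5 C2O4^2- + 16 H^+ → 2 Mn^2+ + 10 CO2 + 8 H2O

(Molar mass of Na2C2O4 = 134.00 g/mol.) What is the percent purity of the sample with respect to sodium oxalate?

79.29 %

n(KMnO4) per titration = 0.02002 × 0.2216 = 4.436 × 10^-3 mol
From the 5:2 ratio, n(Na2C2O4) in each aliquot = 5/2 × 4.436 × 10^-3 = 0.01109 mol
n(Na2C2O4) in the whole flask = 0.01109 × 100.0/50.00 = 0.02218 mol
mass of Na2C2O4 = 0.02218 × 134.00 = 2.972 g
% Na2C2O4 = 2.972 / 3.749 × 100 = 79.29 %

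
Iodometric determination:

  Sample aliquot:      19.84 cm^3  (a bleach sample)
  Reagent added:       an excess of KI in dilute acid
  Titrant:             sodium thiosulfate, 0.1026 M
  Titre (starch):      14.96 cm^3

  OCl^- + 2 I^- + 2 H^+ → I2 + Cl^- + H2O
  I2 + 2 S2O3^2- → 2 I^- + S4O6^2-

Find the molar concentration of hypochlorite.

n(S2O3^2-) = 0.01496 × 0.1026 = 1.535 × 10^-3 mol
n(I2) = n(S2O3^2-)/2 = 7.674 × 10^-4 mol
n(OCl^-) in the aliquot = 7.674 × 10^-4 mol (1:1 ratio)
[OCl^-] = 7.674 × 10^-4 / 0.01984 = 0.03868 mol/L

0.03868 M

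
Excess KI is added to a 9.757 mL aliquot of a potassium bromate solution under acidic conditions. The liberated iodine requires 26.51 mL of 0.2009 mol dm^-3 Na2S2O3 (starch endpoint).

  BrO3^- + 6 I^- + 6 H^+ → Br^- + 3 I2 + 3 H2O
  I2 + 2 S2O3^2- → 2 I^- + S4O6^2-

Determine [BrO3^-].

n(S2O3^2-) = 0.02651 × 0.2009 = 5.326 × 10^-3 mol
n(I2) = n(S2O3^2-)/2 = 2.663 × 10^-3 mol
From the 1:3 ratio, n(BrO3^-) in the aliquot = 1/3 × 2.663 × 10^-3 = 8.876 × 10^-4 mol
[BrO3^-] = 8.876 × 10^-4 / 0.009757 = 0.09098 mol/L

0.09098 mol/L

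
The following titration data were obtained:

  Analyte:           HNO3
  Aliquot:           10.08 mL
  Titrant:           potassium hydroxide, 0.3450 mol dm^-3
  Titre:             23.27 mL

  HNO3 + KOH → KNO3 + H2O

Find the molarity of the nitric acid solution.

0.7964 mol/L

n(KOH) = 0.02327 L × 0.3450 mol/L = 8.028 × 10^-3 mol
n(HNO3) = 8.028 × 10^-3 mol (1:1 mole ratio)
[HNO3] = 8.028 × 10^-3 mol / 0.01008 L = 0.7964 mol/L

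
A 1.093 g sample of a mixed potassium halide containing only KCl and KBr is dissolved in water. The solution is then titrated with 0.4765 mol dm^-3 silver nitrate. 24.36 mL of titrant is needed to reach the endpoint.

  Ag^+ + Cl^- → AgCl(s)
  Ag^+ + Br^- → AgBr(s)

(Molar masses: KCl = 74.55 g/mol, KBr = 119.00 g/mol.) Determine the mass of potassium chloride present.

n(AgNO3) = 0.02436 × 0.4765 = 0.01161 mol
Let x = n(KCl), y = n(KBr).
Titrant: 1x + 1y = 0.01161;  mass: 74.55x + 119.00y = 1.093
Solving, x = 6.486 × 10^-3 mol, y = 5.122 × 10^-3 mol
mass of KCl = 6.486 × 10^-3 × 74.55 = 0.4835 g

0.4835 g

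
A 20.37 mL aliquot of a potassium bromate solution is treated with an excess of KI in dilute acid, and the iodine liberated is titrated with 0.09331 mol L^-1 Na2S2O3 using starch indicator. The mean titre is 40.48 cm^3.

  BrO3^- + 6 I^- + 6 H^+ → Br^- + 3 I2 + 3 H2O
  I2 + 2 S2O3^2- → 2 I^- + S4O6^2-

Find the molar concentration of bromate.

n(S2O3^2-) = 0.04048 × 0.09331 = 3.777 × 10^-3 mol
n(I2) = n(S2O3^2-)/2 = 1.889 × 10^-3 mol
From the 1:3 ratio, n(BrO3^-) in the aliquot = 1/3 × 1.889 × 10^-3 = 6.295 × 10^-4 mol
[BrO3^-] = 6.295 × 10^-4 / 0.02037 = 0.03090 mol/L

0.03090 mol/L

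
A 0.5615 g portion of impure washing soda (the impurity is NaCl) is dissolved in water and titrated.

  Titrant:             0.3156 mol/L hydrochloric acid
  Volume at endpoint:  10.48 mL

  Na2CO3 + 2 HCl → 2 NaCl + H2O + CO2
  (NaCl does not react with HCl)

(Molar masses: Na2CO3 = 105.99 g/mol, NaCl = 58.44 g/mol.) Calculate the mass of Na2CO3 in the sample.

0.1753 g

n(HCl) = 0.01048 × 0.3156 = 3.307 × 10^-3 mol
Let x = n(Na2CO3), y = n(NaCl).
Titrant: 2x = 3.307 × 10^-3;  mass: 105.99x + 58.44y = 0.5615
Solving, x = 1.654 × 10^-3 mol, y = 6.609 × 10^-3 mol
mass of Na2CO3 = 1.654 × 10^-3 × 105.99 = 0.1753 g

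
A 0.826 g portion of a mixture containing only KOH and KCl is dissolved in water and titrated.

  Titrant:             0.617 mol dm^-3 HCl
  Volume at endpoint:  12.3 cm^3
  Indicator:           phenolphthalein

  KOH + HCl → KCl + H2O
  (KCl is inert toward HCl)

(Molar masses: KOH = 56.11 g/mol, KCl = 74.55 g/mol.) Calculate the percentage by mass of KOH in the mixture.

51.6 %

n(HCl) = 0.0123 × 0.617 = 7.59 × 10^-3 mol
Let x = n(KOH), y = n(KCl).
Titrant: 1x = 7.59 × 10^-3;  mass: 56.11x + 74.55y = 0.826
Solving, x = 7.59 × 10^-3 mol, y = 5.37 × 10^-3 mol
mass of KOH = 7.59 × 10^-3 × 56.11 = 0.426 g
% KOH = 0.426 / 0.826 × 100 = 51.6 %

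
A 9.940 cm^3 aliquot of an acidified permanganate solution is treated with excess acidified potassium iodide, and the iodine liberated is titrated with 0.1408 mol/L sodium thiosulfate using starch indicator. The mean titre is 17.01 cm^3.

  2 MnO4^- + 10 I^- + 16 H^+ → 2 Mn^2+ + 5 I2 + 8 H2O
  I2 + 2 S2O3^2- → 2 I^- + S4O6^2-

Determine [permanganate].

0.04819 mol/L

n(S2O3^2-) = 0.01701 × 0.1408 = 2.395 × 10^-3 mol
n(I2) = n(S2O3^2-)/2 = 1.198 × 10^-3 mol
From the 2:5 ratio, n(MnO4^-) in the aliquot = 2/5 × 1.198 × 10^-3 = 4.790 × 10^-4 mol
[MnO4^-] = 4.790 × 10^-4 / 0.009940 = 0.04819 mol/L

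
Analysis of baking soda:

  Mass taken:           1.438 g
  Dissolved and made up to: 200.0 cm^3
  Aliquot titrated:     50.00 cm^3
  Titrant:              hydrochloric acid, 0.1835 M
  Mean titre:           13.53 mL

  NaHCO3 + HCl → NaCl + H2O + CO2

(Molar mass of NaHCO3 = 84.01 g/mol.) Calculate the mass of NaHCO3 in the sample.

0.8343 g

n(HCl) per titration = 0.01353 × 0.1835 = 2.483 × 10^-3 mol
n(NaHCO3) in each aliquot = 2.483 × 10^-3 mol (1:1 ratio)
n(NaHCO3) in the whole flask = 2.483 × 10^-3 × 200.0/50.00 = 9.931 × 10^-3 mol
mass of NaHCO3 = 9.931 × 10^-3 × 84.01 = 0.8343 g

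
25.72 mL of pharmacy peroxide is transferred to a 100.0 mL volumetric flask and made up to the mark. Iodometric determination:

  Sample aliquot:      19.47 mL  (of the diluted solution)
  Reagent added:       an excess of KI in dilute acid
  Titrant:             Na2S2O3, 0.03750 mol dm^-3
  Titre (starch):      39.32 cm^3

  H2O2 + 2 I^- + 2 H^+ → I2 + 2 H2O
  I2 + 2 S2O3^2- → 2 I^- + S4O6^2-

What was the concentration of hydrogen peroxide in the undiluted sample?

0.1472 mol/L

n(S2O3^2-) = 0.03932 × 0.03750 = 1.474 × 10^-3 mol
n(I2) = n(S2O3^2-)/2 = 7.372 × 10^-4 mol
n(H2O2) in the aliquot = 7.372 × 10^-4 mol (1:1 ratio)
[H2O2]_dilute = 7.372 × 10^-4 / 0.01947 = 0.03787 mol/L
[H2O2]_original = 0.03787 × 100.0/25.72 = 0.1472 mol/L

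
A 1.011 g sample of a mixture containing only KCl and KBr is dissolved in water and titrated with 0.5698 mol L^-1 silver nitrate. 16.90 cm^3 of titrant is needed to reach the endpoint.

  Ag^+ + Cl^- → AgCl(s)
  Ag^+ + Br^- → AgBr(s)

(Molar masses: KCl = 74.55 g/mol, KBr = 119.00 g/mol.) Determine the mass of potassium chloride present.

0.2263 g

n(AgNO3) = 0.01690 × 0.5698 = 9.630 × 10^-3 mol
Let x = n(KCl), y = n(KBr).
Titrant: 1x + 1y = 9.630 × 10^-3;  mass: 74.55x + 119.00y = 1.011
Solving, x = 3.035 × 10^-3 mol, y = 6.594 × 10^-3 mol
mass of KCl = 3.035 × 10^-3 × 74.55 = 0.2263 g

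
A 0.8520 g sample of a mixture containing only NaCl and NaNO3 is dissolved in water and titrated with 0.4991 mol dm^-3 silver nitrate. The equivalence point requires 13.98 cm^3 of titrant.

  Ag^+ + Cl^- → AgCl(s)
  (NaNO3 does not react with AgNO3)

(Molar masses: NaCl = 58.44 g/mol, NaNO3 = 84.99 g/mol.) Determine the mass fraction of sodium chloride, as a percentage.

47.86 %

n(AgNO3) = 0.01398 × 0.4991 = 6.977 × 10^-3 mol
Let x = n(NaCl), y = n(NaNO3).
Titrant: 1x = 6.977 × 10^-3;  mass: 58.44x + 84.99y = 0.8520
Solving, x = 6.977 × 10^-3 mol, y = 5.227 × 10^-3 mol
mass of NaCl = 6.977 × 10^-3 × 58.44 = 0.4078 g
% NaCl = 0.4078 / 0.8520 × 100 = 47.86 %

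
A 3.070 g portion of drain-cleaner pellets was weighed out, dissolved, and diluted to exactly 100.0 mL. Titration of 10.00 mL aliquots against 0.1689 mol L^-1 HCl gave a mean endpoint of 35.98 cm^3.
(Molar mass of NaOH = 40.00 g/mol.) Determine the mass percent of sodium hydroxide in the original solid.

NaOH + HCl → NaCl + H2O
n(HCl) per titration = 0.03598 × 0.1689 = 6.077 × 10^-3 mol
n(NaOH) in each aliquot = 6.077 × 10^-3 mol (1:1 ratio)
n(NaOH) in the whole flask = 6.077 × 10^-3 × 100.0/10.00 = 0.06077 mol
mass of NaOH = 0.06077 × 40.00 = 2.431 g
% NaOH = 2.431 / 3.070 × 100 = 79.18 %

79.18 %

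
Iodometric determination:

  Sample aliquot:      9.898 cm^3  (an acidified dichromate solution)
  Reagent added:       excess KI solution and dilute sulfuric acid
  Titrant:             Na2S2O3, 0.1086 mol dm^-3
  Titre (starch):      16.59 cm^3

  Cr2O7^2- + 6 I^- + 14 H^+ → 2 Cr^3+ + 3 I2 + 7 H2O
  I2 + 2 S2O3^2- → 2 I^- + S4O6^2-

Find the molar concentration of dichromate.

0.03034 mol/L

n(S2O3^2-) = 0.01659 × 0.1086 = 1.802 × 10^-3 mol
n(I2) = n(S2O3^2-)/2 = 9.008 × 10^-4 mol
From the 1:3 ratio, n(Cr2O7^2-) in the aliquot = 1/3 × 9.008 × 10^-4 = 3.003 × 10^-4 mol
[Cr2O7^2-] = 3.003 × 10^-4 / 0.009898 = 0.03034 mol/L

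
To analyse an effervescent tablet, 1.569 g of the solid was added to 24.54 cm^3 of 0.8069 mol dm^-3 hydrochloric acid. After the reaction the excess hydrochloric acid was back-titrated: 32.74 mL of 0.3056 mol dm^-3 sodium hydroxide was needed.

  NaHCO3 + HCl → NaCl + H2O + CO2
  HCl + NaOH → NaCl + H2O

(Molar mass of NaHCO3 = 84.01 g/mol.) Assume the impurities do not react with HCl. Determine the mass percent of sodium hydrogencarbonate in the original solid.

n(HCl) added = 0.02454 × 0.8069 = 0.01980 mol
n(NaOH) used in back-titration = 0.03274 × 0.3056 = 0.01001 mol
n(HCl) left over = 0.01001 mol (1:1 ratio)
n(HCl) consumed by analyte = 0.01980 − 0.01001 = 9.796 × 10^-3 mol
n(NaHCO3) = 9.796 × 10^-3 mol (1:1 ratio)
mass of NaHCO3 = 9.796 × 10^-3 × 84.01 = 0.8230 g
% NaHCO3 = 0.8230 / 1.569 × 100 = 52.45 %

52.45 %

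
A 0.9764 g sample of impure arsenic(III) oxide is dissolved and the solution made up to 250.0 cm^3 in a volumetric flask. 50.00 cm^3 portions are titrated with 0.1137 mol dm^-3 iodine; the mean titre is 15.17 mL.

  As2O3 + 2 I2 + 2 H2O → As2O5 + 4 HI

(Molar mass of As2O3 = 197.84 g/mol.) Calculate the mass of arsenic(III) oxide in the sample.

n(I2) per titration = 0.01517 × 0.1137 = 1.725 × 10^-3 mol
From the 1:2 ratio, n(As2O3) in each aliquot = 1/2 × 1.725 × 10^-3 = 8.624 × 10^-4 mol
n(As2O3) in the whole flask = 8.624 × 10^-4 × 250.0/50.00 = 4.312 × 10^-3 mol
mass of As2O3 = 4.312 × 10^-3 × 197.84 = 0.8531 g

0.8531 g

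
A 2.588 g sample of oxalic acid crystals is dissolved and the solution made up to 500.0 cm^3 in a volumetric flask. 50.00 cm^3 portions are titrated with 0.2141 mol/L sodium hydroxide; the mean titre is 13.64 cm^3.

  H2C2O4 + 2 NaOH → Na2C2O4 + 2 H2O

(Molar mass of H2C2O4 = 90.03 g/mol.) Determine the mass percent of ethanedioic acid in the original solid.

50.80 %

n(NaOH) per titration = 0.01364 × 0.2141 = 2.920 × 10^-3 mol
From the 1:2 ratio, n(H2C2O4) in each aliquot = 1/2 × 2.920 × 10^-3 = 1.460 × 10^-3 mol
n(H2C2O4) in the whole flask = 1.460 × 10^-3 × 500.0/50.00 = 0.01460 mol
mass of H2C2O4 = 0.01460 × 90.03 = 1.315 g
% H2C2O4 = 1.315 / 2.588 × 100 = 50.80 %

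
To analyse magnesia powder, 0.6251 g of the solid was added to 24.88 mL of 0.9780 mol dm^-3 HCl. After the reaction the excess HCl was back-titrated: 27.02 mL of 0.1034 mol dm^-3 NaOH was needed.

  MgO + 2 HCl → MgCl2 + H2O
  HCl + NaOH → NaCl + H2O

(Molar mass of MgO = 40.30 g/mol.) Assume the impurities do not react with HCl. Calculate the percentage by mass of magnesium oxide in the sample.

69.43 %

n(HCl) added = 0.02488 × 0.9780 = 0.02433 mol
n(NaOH) used in back-titration = 0.02702 × 0.1034 = 2.794 × 10^-3 mol
n(HCl) left over = 2.794 × 10^-3 mol (1:1 ratio)
n(HCl) consumed by analyte = 0.02433 − 2.794 × 10^-3 = 0.02154 mol
From the 1:2 ratio, n(MgO) = 1/2 × 0.02154 = 0.01077 mol
mass of MgO = 0.01077 × 40.30 = 0.4340 g
% MgO = 0.4340 / 0.6251 × 100 = 69.43 %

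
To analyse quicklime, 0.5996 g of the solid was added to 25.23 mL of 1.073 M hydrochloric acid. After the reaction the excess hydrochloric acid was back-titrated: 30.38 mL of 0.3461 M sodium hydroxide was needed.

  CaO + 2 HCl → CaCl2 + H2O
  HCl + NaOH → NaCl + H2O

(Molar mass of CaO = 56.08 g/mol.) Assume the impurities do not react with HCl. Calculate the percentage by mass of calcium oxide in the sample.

77.43 %

n(HCl) added = 0.02523 × 1.073 = 0.02707 mol
n(NaOH) used in back-titration = 0.03038 × 0.3461 = 0.01051 mol
n(HCl) left over = 0.01051 mol (1:1 ratio)
n(HCl) consumed by analyte = 0.02707 − 0.01051 = 0.01656 mol
From the 1:2 ratio, n(CaO) = 1/2 × 0.01656 = 8.279 × 10^-3 mol
mass of CaO = 8.279 × 10^-3 × 56.08 = 0.4643 g
% CaO = 0.4643 / 0.5996 × 100 = 77.43 %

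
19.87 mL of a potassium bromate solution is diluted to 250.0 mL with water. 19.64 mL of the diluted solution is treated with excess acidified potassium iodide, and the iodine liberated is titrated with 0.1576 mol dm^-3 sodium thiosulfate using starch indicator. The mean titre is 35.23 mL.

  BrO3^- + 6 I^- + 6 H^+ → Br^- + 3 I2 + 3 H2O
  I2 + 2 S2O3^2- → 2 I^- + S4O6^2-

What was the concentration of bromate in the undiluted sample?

0.5928 mol/L

n(S2O3^2-) = 0.03523 × 0.1576 = 5.552 × 10^-3 mol
n(I2) = n(S2O3^2-)/2 = 2.776 × 10^-3 mol
From the 1:3 ratio, n(BrO3^-) in the aliquot = 1/3 × 2.776 × 10^-3 = 9.254 × 10^-4 mol
[BrO3^-]_dilute = 9.254 × 10^-4 / 0.01964 = 0.04712 mol/L
[BrO3^-]_original = 0.04712 × 250.0/19.87 = 0.5928 mol/L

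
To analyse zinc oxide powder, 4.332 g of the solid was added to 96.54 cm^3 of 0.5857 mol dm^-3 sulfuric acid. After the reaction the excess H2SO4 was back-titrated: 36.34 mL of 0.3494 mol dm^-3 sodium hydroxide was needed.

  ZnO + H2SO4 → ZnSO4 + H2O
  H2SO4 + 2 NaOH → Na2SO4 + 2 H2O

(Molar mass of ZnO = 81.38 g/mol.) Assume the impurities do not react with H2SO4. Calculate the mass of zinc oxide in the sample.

n(H2SO4) added = 0.09654 × 0.5857 = 0.05654 mol
n(NaOH) used in back-titration = 0.03634 × 0.3494 = 0.01270 mol
From the 1:2 ratio, n(H2SO4) left over = 1/2 × 0.01270 = 6.349 × 10^-3 mol
n(H2SO4) consumed by analyte = 0.05654 − 6.349 × 10^-3 = 0.05019 mol
n(ZnO) = 0.05019 mol (1:1 ratio)
mass of ZnO = 0.05019 × 81.38 = 4.085 g

4.085 g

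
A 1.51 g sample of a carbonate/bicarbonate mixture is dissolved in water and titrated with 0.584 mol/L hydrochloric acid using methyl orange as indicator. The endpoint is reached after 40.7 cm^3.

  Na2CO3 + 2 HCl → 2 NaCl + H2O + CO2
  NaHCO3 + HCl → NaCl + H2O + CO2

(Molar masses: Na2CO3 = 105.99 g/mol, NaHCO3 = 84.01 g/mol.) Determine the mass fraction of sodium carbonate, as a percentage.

55.1 %

n(HCl) = 0.0407 × 0.584 = 0.0238 mol
Let x = n(Na2CO3), y = n(NaHCO3).
Titrant: 2x + 1y = 0.0238;  mass: 105.99x + 84.01y = 1.51
Solving, x = 7.85 × 10^-3 mol, y = 8.07 × 10^-3 mol
mass of Na2CO3 = 7.85 × 10^-3 × 105.99 = 0.832 g
% Na2CO3 = 0.832 / 1.51 × 100 = 55.1 %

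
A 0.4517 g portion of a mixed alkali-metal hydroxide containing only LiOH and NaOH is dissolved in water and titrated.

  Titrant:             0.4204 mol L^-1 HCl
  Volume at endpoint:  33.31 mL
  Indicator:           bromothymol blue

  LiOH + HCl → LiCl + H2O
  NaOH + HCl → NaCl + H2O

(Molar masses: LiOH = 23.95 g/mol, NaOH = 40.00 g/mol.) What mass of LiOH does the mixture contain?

n(HCl) = 0.03331 × 0.4204 = 0.01400 mol
Let x = n(LiOH), y = n(NaOH).
Titrant: 1x + 1y = 0.01400;  mass: 23.95x + 40.00y = 0.4517
Solving, x = 6.756 × 10^-3 mol, y = 7.247 × 10^-3 mol
mass of LiOH = 6.756 × 10^-3 × 23.95 = 0.1618 g

0.1618 g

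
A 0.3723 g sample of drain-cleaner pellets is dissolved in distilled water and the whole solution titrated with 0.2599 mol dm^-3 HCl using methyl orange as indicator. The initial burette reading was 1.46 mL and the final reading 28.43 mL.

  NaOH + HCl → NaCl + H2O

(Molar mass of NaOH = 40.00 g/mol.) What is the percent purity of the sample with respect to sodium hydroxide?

75.31 %

n(HCl) = 0.02697 L × 0.2599 mol/L = 7.010 × 10^-3 mol
n(NaOH) = 7.010 × 10^-3 mol (1:1 ratio)
mass of NaOH = 7.010 × 10^-3 × 40.00 g/mol = 0.2804 g
% NaOH = 0.2804 / 0.3723 × 100 = 75.31 %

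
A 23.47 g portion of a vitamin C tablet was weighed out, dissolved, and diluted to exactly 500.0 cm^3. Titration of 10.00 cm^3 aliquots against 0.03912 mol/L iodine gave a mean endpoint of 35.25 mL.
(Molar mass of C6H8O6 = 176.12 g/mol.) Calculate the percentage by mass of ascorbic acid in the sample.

51.74 %

C6H8O6 + I2 → C6H6O6 + 2 HI
n(I2) per titration = 0.03525 × 0.03912 = 1.379 × 10^-3 mol
n(C6H8O6) in each aliquot = 1.379 × 10^-3 mol (1:1 ratio)
n(C6H8O6) in the whole flask = 1.379 × 10^-3 × 500.0/10.00 = 0.06895 mol
mass of C6H8O6 = 0.06895 × 176.12 = 12.14 g
% C6H8O6 = 12.14 / 23.47 × 100 = 51.74 %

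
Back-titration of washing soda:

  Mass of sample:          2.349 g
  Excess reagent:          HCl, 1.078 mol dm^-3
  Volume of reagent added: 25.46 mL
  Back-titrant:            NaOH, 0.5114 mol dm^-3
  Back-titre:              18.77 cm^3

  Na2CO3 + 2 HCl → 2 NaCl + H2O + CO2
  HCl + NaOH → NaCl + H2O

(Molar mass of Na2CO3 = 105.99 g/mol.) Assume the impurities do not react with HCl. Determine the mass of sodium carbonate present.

0.9458 g

n(HCl) added = 0.02546 × 1.078 = 0.02745 mol
n(NaOH) used in back-titration = 0.01877 × 0.5114 = 9.599 × 10^-3 mol
n(HCl) left over = 9.599 × 10^-3 mol (1:1 ratio)
n(HCl) consumed by analyte = 0.02745 − 9.599 × 10^-3 = 0.01785 mol
From the 1:2 ratio, n(Na2CO3) = 1/2 × 0.01785 = 8.923 × 10^-3 mol
mass of Na2CO3 = 8.923 × 10^-3 × 105.99 = 0.9458 g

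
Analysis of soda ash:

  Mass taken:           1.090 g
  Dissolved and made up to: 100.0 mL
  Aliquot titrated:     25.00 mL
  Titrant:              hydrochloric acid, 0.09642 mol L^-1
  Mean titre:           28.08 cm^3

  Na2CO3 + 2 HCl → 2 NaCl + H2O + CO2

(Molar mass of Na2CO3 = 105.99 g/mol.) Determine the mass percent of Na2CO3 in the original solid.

n(HCl) per titration = 0.02808 × 0.09642 = 2.707 × 10^-3 mol
From the 1:2 ratio, n(Na2CO3) in each aliquot = 1/2 × 2.707 × 10^-3 = 1.354 × 10^-3 mol
n(Na2CO3) in the whole flask = 1.354 × 10^-3 × 100.0/25.00 = 5.415 × 10^-3 mol
mass of Na2CO3 = 5.415 × 10^-3 × 105.99 = 0.5739 g
% Na2CO3 = 0.5739 / 1.090 × 100 = 52.65 %

52.65 %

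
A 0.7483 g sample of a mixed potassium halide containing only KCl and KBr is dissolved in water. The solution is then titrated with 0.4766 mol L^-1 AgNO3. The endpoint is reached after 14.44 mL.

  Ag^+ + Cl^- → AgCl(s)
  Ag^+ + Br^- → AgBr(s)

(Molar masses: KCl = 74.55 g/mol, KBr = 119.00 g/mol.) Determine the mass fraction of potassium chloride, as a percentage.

15.84 %

n(AgNO3) = 0.01444 × 0.4766 = 6.882 × 10^-3 mol
Let x = n(KCl), y = n(KBr).
Titrant: 1x + 1y = 6.882 × 10^-3;  mass: 74.55x + 119.00y = 0.7483
Solving, x = 1.590 × 10^-3 mol, y = 5.292 × 10^-3 mol
mass of KCl = 1.590 × 10^-3 × 74.55 = 0.1185 g
% KCl = 0.1185 / 0.7483 × 100 = 15.84 %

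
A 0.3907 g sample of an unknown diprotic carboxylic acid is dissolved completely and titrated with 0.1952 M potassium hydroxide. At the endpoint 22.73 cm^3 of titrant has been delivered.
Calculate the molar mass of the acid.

n(KOH) = 0.02273 L × 0.1952 mol/L = 4.437 × 10^-3 mol
From the 1:2 ratio, n(H2A) = 1/2 × 4.437 × 10^-3 = 2.218 × 10^-3 mol
M = m / n = 0.3907 g / 2.218 × 10^-3 mol = 176.1 g/mol

176.1 g/mol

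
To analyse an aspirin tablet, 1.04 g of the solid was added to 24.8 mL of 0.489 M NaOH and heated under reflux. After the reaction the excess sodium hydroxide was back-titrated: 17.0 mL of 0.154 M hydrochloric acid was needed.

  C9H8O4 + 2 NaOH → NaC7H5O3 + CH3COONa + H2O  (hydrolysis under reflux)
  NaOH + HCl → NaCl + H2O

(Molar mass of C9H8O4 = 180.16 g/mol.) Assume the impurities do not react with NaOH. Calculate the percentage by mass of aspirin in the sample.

n(NaOH) added = 0.0248 × 0.489 = 0.0121 mol
n(HCl) used in back-titration = 0.0170 × 0.154 = 2.62 × 10^-3 mol
n(NaOH) left over = 2.62 × 10^-3 mol (1:1 ratio)
n(NaOH) consumed by analyte = 0.0121 − 2.62 × 10^-3 = 9.51 × 10^-3 mol
From the 1:2 ratio, n(C9H8O4) = 1/2 × 9.51 × 10^-3 = 4.75 × 10^-3 mol
mass of C9H8O4 = 4.75 × 10^-3 × 180.16 = 0.857 g
% C9H8O4 = 0.857 / 1.04 × 100 = 82.4 %

82.4 %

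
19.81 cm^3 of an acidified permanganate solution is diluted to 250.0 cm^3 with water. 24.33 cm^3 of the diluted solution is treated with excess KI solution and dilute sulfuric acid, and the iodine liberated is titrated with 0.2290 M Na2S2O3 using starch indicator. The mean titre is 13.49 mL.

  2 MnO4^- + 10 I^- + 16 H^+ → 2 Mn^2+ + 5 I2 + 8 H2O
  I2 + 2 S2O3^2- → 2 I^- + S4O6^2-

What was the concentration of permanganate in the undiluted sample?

n(S2O3^2-) = 0.01349 × 0.2290 = 3.089 × 10^-3 mol
n(I2) = n(S2O3^2-)/2 = 1.545 × 10^-3 mol
From the 2:5 ratio, n(MnO4^-) in the aliquot = 2/5 × 1.545 × 10^-3 = 6.178 × 10^-4 mol
[MnO4^-]_dilute = 6.178 × 10^-4 / 0.02433 = 0.02539 mol/L
[MnO4^-]_original = 0.02539 × 250.0/19.81 = 0.3205 mol/L

0.3205 M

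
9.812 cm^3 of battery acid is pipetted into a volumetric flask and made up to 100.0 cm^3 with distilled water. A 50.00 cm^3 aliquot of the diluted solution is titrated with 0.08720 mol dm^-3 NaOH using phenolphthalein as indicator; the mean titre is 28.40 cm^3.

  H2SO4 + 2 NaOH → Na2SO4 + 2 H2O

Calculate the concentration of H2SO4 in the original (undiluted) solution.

0.2524 mol/L

n(NaOH) = 0.02840 × 0.08720 = 2.476 × 10^-3 mol
From the 1:2 ratio, n(H2SO4) in the aliquot = 1/2 × 2.476 × 10^-3 = 1.238 × 10^-3 mol
[H2SO4]_dilute = 1.238 × 10^-3 / 0.05000 = 0.02476 mol/L
Dilution factor = 100.0 / 9.812 = 10.19
[H2SO4]_stock = 0.02476 × 10.19 = 0.2524 mol/L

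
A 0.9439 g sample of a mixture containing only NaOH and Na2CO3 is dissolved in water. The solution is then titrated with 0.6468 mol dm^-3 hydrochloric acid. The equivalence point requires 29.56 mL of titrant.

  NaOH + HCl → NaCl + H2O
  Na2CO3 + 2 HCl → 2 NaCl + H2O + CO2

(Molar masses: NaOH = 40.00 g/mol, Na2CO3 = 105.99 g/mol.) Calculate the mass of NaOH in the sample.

0.2134 g

n(HCl) = 0.02956 × 0.6468 = 0.01912 mol
Let x = n(NaOH), y = n(Na2CO3).
Titrant: 1x + 2y = 0.01912;  mass: 40.00x + 105.99y = 0.9439
Solving, x = 5.335 × 10^-3 mol, y = 6.892 × 10^-3 mol
mass of NaOH = 5.335 × 10^-3 × 40.00 = 0.2134 g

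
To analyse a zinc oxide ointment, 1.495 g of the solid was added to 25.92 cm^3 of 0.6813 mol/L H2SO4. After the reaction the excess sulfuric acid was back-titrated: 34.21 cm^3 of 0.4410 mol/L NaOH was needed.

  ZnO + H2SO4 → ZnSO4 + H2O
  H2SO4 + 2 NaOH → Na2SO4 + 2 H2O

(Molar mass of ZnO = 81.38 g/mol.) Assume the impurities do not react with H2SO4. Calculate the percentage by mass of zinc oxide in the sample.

55.07 %

n(H2SO4) added = 0.02592 × 0.6813 = 0.01766 mol
n(NaOH) used in back-titration = 0.03421 × 0.4410 = 0.01509 mol
From the 1:2 ratio, n(H2SO4) left over = 1/2 × 0.01509 = 7.543 × 10^-3 mol
n(H2SO4) consumed by analyte = 0.01766 − 7.543 × 10^-3 = 0.01012 mol
n(ZnO) = 0.01012 mol (1:1 ratio)
mass of ZnO = 0.01012 × 81.38 = 0.8232 g
% ZnO = 0.8232 / 1.495 × 100 = 55.07 %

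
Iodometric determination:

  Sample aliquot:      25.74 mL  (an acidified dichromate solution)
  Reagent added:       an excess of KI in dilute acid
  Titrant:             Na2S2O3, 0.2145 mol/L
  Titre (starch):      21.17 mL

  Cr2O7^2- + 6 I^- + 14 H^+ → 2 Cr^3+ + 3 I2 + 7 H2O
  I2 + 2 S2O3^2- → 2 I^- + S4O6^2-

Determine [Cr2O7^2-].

n(S2O3^2-) = 0.02117 × 0.2145 = 4.541 × 10^-3 mol
n(I2) = n(S2O3^2-)/2 = 2.270 × 10^-3 mol
From the 1:3 ratio, n(Cr2O7^2-) in the aliquot = 1/3 × 2.270 × 10^-3 = 7.568 × 10^-4 mol
[Cr2O7^2-] = 7.568 × 10^-4 / 0.02574 = 0.02940 mol/L

0.02940 mol/L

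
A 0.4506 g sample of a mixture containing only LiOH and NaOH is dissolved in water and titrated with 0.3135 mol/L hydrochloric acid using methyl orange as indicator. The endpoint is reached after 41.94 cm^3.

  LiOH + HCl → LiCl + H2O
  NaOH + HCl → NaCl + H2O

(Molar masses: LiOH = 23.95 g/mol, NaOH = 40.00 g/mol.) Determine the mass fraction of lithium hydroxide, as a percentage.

n(HCl) = 0.04194 × 0.3135 = 0.01315 mol
Let x = n(LiOH), y = n(NaOH).
Titrant: 1x + 1y = 0.01315;  mass: 23.95x + 40.00y = 0.4506
Solving, x = 4.693 × 10^-3 mol, y = 8.455 × 10^-3 mol
mass of LiOH = 4.693 × 10^-3 × 23.95 = 0.1124 g
% LiOH = 0.1124 / 0.4506 × 100 = 24.95 %

24.95 %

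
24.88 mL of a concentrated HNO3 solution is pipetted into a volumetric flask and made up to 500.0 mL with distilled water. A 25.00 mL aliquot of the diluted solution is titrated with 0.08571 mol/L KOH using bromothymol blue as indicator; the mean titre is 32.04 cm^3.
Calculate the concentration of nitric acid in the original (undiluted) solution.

HNO3 + KOH → KNO3 + H2O
n(KOH) = 0.03204 × 0.08571 = 2.746 × 10^-3 mol
n(HNO3) in the aliquot = 2.746 × 10^-3 mol (1:1 ratio)
[HNO3]_dilute = 2.746 × 10^-3 / 0.02500 = 0.1098 mol/L
Dilution factor = 500.0 / 24.88 = 20.10
[HNO3]_stock = 0.1098 × 20.10 = 2.208 mol/L

2.208 mol/L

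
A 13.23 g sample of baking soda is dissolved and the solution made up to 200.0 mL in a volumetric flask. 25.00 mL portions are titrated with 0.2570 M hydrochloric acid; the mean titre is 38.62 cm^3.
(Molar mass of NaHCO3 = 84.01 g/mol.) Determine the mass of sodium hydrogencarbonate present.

6.671 g

NaHCO3 + HCl → NaCl + H2O + CO2
n(HCl) per titration = 0.03862 × 0.2570 = 9.925 × 10^-3 mol
n(NaHCO3) in each aliquot = 9.925 × 10^-3 mol (1:1 ratio)
n(NaHCO3) in the whole flask = 9.925 × 10^-3 × 200.0/25.00 = 0.07940 mol
mass of NaHCO3 = 0.07940 × 84.01 = 6.671 g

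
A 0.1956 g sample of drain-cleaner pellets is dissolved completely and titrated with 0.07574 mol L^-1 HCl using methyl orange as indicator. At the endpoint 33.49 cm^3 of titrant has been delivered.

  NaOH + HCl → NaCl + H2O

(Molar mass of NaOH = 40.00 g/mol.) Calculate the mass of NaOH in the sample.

n(HCl) = 0.03349 L × 0.07574 mol/L = 2.537 × 10^-3 mol
n(NaOH) = 2.537 × 10^-3 mol (1:1 ratio)
mass of NaOH = 2.537 × 10^-3 × 40.00 g/mol = 0.1015 g

0.1015 g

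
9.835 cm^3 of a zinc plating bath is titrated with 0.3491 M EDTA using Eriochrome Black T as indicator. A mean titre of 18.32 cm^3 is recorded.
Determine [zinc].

Zn^2+ + EDTA^4- → [Zn(EDTA)]^2-
n(EDTA) = 0.01832 L × 0.3491 mol/L = 6.396 × 10^-3 mol
n(Zn2+) = 6.396 × 10^-3 mol (1:1 mole ratio)
[Zn2+] = 6.396 × 10^-3 mol / 0.009835 L = 0.6503 mol/L

0.6503 M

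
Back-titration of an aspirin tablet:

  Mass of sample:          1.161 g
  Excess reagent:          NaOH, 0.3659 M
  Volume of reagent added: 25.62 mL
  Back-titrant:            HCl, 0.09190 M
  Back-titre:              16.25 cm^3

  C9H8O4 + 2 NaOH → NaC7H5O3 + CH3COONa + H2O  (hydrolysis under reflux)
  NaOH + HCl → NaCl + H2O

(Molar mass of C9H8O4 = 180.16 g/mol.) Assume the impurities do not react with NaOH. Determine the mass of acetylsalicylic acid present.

n(NaOH) added = 0.02562 × 0.3659 = 9.374 × 10^-3 mol
n(HCl) used in back-titration = 0.01625 × 0.09190 = 1.493 × 10^-3 mol
n(NaOH) left over = 1.493 × 10^-3 mol (1:1 ratio)
n(NaOH) consumed by analyte = 9.374 × 10^-3 − 1.493 × 10^-3 = 7.881 × 10^-3 mol
From the 1:2 ratio, n(C9H8O4) = 1/2 × 7.881 × 10^-3 = 3.940 × 10^-3 mol
mass of C9H8O4 = 3.940 × 10^-3 × 180.16 = 0.7099 g

0.7099 g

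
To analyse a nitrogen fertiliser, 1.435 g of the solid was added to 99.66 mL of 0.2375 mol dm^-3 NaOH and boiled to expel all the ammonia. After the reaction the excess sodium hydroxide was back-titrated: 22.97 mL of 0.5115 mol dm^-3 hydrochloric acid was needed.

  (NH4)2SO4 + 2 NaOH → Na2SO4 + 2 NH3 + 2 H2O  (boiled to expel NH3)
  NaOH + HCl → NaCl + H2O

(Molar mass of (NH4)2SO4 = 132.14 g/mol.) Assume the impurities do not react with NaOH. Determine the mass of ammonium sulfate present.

n(NaOH) added = 0.09966 × 0.2375 = 0.02367 mol
n(HCl) used in back-titration = 0.02297 × 0.5115 = 0.01175 mol
n(NaOH) left over = 0.01175 mol (1:1 ratio)
n(NaOH) consumed by analyte = 0.02367 − 0.01175 = 0.01192 mol
From the 1:2 ratio, n((NH4)2SO4) = 1/2 × 0.01192 = 5.960 × 10^-3 mol
mass of (NH4)2SO4 = 5.960 × 10^-3 × 132.14 = 0.7876 g

0.7876 g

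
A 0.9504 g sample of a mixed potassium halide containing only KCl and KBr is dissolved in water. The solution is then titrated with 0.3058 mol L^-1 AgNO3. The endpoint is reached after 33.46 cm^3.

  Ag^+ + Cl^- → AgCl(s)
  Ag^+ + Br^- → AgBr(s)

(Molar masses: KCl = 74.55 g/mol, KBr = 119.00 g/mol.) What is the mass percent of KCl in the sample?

n(AgNO3) = 0.03346 × 0.3058 = 0.01023 mol
Let x = n(KCl), y = n(KBr).
Titrant: 1x + 1y = 0.01023;  mass: 74.55x + 119.00y = 0.9504
Solving, x = 6.012 × 10^-3 mol, y = 4.220 × 10^-3 mol
mass of KCl = 6.012 × 10^-3 × 74.55 = 0.4482 g
% KCl = 0.4482 / 0.9504 × 100 = 47.16 %

47.16 %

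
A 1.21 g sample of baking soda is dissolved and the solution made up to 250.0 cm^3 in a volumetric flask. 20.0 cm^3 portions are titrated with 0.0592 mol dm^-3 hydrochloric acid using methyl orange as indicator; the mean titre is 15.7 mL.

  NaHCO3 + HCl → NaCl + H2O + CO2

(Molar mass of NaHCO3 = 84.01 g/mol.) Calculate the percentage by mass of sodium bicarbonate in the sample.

80.7 %

n(HCl) per titration = 0.0157 × 0.0592 = 9.29 × 10^-4 mol
n(NaHCO3) in each aliquot = 9.29 × 10^-4 mol (1:1 ratio)
n(NaHCO3) in the whole flask = 9.29 × 10^-4 × 250.0/20.0 = 0.0116 mol
mass of NaHCO3 = 0.0116 × 84.01 = 0.976 g
% NaHCO3 = 0.976 / 1.21 × 100 = 80.7 %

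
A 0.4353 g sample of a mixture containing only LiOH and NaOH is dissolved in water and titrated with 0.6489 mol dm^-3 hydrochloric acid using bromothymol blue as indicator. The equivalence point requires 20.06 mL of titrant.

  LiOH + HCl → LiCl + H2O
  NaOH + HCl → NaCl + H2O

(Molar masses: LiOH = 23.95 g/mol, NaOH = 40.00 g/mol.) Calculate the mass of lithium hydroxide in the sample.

n(HCl) = 0.02006 × 0.6489 = 0.01302 mol
Let x = n(LiOH), y = n(NaOH).
Titrant: 1x + 1y = 0.01302;  mass: 23.95x + 40.00y = 0.4353
Solving, x = 5.319 × 10^-3 mol, y = 7.697 × 10^-3 mol
mass of LiOH = 5.319 × 10^-3 × 23.95 = 0.1274 g

0.1274 g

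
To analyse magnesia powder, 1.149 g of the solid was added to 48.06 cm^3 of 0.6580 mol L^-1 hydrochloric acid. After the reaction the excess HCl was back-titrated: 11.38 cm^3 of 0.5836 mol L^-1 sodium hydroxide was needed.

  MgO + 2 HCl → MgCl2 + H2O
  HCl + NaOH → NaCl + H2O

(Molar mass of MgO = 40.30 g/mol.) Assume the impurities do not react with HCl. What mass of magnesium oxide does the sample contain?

n(HCl) added = 0.04806 × 0.6580 = 0.03162 mol
n(NaOH) used in back-titration = 0.01138 × 0.5836 = 6.641 × 10^-3 mol
n(HCl) left over = 6.641 × 10^-3 mol (1:1 ratio)
n(HCl) consumed by analyte = 0.03162 − 6.641 × 10^-3 = 0.02498 mol
From the 1:2 ratio, n(MgO) = 1/2 × 0.02498 = 0.01249 mol
mass of MgO = 0.01249 × 40.30 = 0.5034 g

0.5034 g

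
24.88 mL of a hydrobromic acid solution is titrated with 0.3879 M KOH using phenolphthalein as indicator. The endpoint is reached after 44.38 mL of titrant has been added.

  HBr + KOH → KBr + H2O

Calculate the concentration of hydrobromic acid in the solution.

n(KOH) = 0.04438 L × 0.3879 mol/L = 0.01722 mol
n(HBr) = 0.01722 mol (1:1 mole ratio)
[HBr] = 0.01722 mol / 0.02488 L = 0.6919 mol/L

0.6919 M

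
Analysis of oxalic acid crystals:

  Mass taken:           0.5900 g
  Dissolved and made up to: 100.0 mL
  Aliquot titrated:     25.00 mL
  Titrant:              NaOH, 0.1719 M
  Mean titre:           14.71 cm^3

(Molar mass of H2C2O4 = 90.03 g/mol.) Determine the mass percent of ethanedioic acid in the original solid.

77.17 %

H2C2O4 + 2 NaOH → Na2C2O4 + 2 H2O
n(NaOH) per titration = 0.01471 × 0.1719 = 2.529 × 10^-3 mol
From the 1:2 ratio, n(H2C2O4) in each aliquot = 1/2 × 2.529 × 10^-3 = 1.264 × 10^-3 mol
n(H2C2O4) in the whole flask = 1.264 × 10^-3 × 100.0/25.00 = 5.057 × 10^-3 mol
mass of H2C2O4 = 5.057 × 10^-3 × 90.03 = 0.4553 g
% H2C2O4 = 0.4553 / 0.5900 × 100 = 77.17 %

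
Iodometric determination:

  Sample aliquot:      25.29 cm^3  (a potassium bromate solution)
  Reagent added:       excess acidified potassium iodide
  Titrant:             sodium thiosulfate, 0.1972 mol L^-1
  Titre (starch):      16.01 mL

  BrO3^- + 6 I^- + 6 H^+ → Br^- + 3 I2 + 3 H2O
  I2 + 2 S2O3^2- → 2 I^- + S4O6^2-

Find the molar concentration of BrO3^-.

0.02081 mol/L

n(S2O3^2-) = 0.01601 × 0.1972 = 3.157 × 10^-3 mol
n(I2) = n(S2O3^2-)/2 = 1.579 × 10^-3 mol
From the 1:3 ratio, n(BrO3^-) in the aliquot = 1/3 × 1.579 × 10^-3 = 5.262 × 10^-4 mol
[BrO3^-] = 5.262 × 10^-4 / 0.02529 = 0.02081 mol/L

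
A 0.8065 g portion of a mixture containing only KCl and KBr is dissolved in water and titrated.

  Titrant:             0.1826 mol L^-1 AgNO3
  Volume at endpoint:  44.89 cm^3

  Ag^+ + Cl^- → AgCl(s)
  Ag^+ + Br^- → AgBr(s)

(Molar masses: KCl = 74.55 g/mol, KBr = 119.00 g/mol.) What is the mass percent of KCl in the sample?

n(AgNO3) = 0.04489 × 0.1826 = 8.197 × 10^-3 mol
Let x = n(KCl), y = n(KBr).
Titrant: 1x + 1y = 8.197 × 10^-3;  mass: 74.55x + 119.00y = 0.8065
Solving, x = 3.801 × 10^-3 mol, y = 4.396 × 10^-3 mol
mass of KCl = 3.801 × 10^-3 × 74.55 = 0.2833 g
% KCl = 0.2833 / 0.8065 × 100 = 35.13 %

35.13 %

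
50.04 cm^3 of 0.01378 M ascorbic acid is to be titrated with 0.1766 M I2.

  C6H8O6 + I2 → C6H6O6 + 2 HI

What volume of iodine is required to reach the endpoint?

n(C6H8O6) = 0.05004 L × 0.01378 mol/L = 6.896 × 10^-4 mol
n(I2) = 6.896 × 10^-4 mol (1:1 stoichiometry)
V(I2) = 6.896 × 10^-4 mol / 0.1766 mol/L = 0.003905 L = 3.905 mL

3.905 mL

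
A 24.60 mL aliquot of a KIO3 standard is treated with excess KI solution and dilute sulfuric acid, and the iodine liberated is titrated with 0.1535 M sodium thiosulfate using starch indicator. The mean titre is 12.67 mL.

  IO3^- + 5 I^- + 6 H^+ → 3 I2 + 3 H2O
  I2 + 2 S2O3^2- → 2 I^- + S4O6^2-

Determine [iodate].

0.01318 M

n(S2O3^2-) = 0.01267 × 0.1535 = 1.945 × 10^-3 mol
n(I2) = n(S2O3^2-)/2 = 9.724 × 10^-4 mol
From the 1:3 ratio, n(IO3^-) in the aliquot = 1/3 × 9.724 × 10^-4 = 3.241 × 10^-4 mol
[IO3^-] = 3.241 × 10^-4 / 0.02460 = 0.01318 mol/L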